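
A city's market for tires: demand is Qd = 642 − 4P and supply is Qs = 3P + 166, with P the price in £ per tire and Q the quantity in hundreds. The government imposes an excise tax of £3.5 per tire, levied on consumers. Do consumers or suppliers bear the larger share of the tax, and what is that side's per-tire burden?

Suppliers bear the larger share: £2 per tire.

Before the tax: set 642 − 4P = 3P + 166 → P* = £68, Q* = 370.
With the tax collected from consumers, demand (in seller-price terms) shifts: Qd = 642 − 4(P + 3.5).
Solving gives Q = 364 with consumers paying £69.5 and suppliers receiving £66 (the £3.5 wedge).
Per-tire burden: consumers £1.5, suppliers £2.
Suppliers take the larger share because supply is less price-elastic here (demand slope 4 vs supply slope 3).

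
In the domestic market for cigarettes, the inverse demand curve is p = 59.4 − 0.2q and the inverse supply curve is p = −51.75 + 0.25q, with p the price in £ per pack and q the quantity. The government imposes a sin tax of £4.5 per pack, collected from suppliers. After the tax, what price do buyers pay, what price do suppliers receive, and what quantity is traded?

Inverting to q(p) form: qd = 297 − 5p; qs = 4p + 207.
Without the tax, 297 − 5p = 4p + 207 gives 9p = 90, so p* = £10 and q* = 247.
With the tax collected from suppliers, supply shifts: qs = 4(p − 4.5) + 207.
Solving gives q = 237 with buyers paying £12 and suppliers receiving £7.5 (the £4.5 wedge).

Buyers pay £12; suppliers receive £7.5; quantity = 237.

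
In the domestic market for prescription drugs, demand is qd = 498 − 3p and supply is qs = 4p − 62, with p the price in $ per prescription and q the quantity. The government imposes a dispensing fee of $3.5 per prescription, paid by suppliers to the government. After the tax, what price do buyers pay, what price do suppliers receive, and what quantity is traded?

Before the tax: set 498 − 3p = 4p − 62 → p* = $80, q* = 258.
With the tax collected from suppliers, supply shifts: qs = 4(p − 3.5) − 62.
New equilibrium: buyers pay $82, suppliers receive $78.5, q = 252. (Wedge: pb − ps = 3.5.)
The less price-elastic side of the market bears the larger share of a per-unit tax.

Buyers pay $82; suppliers receive $78.5; quantity = 252.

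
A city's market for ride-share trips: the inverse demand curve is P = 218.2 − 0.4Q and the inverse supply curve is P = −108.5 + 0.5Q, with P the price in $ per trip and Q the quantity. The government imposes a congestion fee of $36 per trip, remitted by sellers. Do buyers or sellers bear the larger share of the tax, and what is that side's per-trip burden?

Rewrite in direct form: Qd = 545.5 − 2.5P and Qs = 2P + 217.
Before the tax: set 545.5 − 2.5P = 2P + 217 → P* = $73, Q* = 363.
With the tax collected from sellers, supply shifts: Qs = 2(P − 36) + 217.
New equilibrium: buyers pay $89, sellers receive $53, Q = 323. (Wedge: Pb − Ps = 36.)
Per-trip burden: buyers $16, sellers $20.
Sellers take the larger share because supply is less price-elastic here (demand slope 2.5 vs supply slope 2).
The less price-elastic side of the market bears the larger share of a per-unit tax.

Sellers bear the larger share: $20 per trip.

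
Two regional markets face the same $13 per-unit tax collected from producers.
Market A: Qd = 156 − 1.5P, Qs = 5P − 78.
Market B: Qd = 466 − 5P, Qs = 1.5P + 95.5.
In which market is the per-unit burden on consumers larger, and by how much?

Market A, by $7.

Market A: pre-tax P* = $36, Q* = 102; post-tax Q = 87; per-unit burden on consumers = $10.
Market B: pre-tax P* = $57, Q* = 181; post-tax Q = 166; per-unit burden on consumers = $3.
Difference: $10 vs $3 → market A is larger by $7.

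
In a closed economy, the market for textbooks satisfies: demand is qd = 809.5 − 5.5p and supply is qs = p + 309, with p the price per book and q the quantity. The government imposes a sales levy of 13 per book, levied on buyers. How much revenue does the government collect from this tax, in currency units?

Tax revenue = 4875.

Before the tax: set 809.5 − 5.5p = p + 309 → p* = 77, q* = 386.
With the tax collected from buyers, demand (in seller-price terms) shifts: qd = 809.5 − 5.5(p + 13).
New equilibrium: buyers pay 79, producers receive 66, q = 375. (Wedge: pb − ps = 13.)
Revenue = t · Q = 13 · 375 = 4875.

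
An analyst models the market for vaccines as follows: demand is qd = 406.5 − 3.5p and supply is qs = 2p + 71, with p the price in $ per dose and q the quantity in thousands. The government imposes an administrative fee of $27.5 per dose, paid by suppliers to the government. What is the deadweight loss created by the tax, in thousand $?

Deadweight loss = $481.25 thousand.

Before the tax: set 406.5 − 3.5p = 2p + 71 → p* = $61, q* = 193.
With the tax collected from suppliers, supply shifts: qs = 2(p − 27.5) + 71.
New equilibrium: consumers pay $71, suppliers receive $43.5, q = 158. (Wedge: pb − ps = 27.5.)
Quantity falls by |ΔQ| = |193 − 158| = 35.
DWL = ½ · t · |ΔQ| = ½ · 27.5 · 35 = $481.25.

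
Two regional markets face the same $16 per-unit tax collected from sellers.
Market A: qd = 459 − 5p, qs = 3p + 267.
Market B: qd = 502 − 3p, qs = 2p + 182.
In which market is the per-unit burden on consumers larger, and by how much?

Market B, by $0.4.

Market A: pre-tax p* = $24, q* = 339; post-tax q = 309; per-unit burden on consumers = $6.
Market B: pre-tax p* = $64, q* = 310; post-tax q = 290.8; per-unit burden on consumers = $6.4.
Difference: $6 vs $6.4 → market B is larger by $0.4.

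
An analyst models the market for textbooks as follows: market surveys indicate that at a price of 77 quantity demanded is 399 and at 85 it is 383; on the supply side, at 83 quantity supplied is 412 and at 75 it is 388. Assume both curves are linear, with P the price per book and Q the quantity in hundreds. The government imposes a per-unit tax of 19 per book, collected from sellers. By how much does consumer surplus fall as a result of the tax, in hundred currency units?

Demand slope: (383 − 399)/(85 − 77) = -2, so Qd = 553 − 2P.
Supply slope: (388 − 412)/(75 − 83) = 3, so Qs = 3P + 163.
Without the tax, 553 − 2P = 3P + 163 gives 5P = 390, so P* = 78 and Q* = 397.
With the tax collected from sellers, supply shifts: Qs = 3(P − 19) + 163.
Solving gives Q = 374.2 with buyers paying 89.4 and sellers receiving 70.4 (the 19 wedge).
ΔCS is the trapezoid between Q = 374.2 and Q = 397 of height 11.4: ½ · (397 + 374.2) · 11.4 = 4395.84.

Consumer surplus falls by 4395.84 hundred.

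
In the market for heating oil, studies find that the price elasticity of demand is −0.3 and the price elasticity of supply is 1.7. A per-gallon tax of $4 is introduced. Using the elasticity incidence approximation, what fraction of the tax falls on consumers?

Consumers' share ≈ 0.85.

Incidence ratio: consumers' share ≈ εs / (εs + |εd|) = 1.7 / (1.7 + 0.3) = 0.85.
Supply is the more elastic side, so consumers bear the larger share.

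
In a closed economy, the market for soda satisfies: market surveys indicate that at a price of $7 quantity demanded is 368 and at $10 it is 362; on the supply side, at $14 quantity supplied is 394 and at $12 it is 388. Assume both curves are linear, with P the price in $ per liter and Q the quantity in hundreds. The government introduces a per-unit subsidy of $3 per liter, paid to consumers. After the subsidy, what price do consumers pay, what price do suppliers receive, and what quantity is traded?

Consumers pay $4.2; suppliers receive $7.2; quantity = 373.6.

Demand slope: (362 − 368)/(10 − 7) = -2, so Qd = 382 − 2P.
Supply slope: (388 − 394)/(12 − 14) = 3, so Qs = 3P + 352.
Before the subsidy: set 382 − 2P = 3P + 352 → P* = $6, Q* = 370.
With a per-unit subsidy paid to consumers, each effectively pays P − 3, so demand becomes Qd = 382 − 2(P − 3).
Solving gives Q = 373.6 with consumers paying $4.2 and suppliers receiving $7.2 (the $3 wedge).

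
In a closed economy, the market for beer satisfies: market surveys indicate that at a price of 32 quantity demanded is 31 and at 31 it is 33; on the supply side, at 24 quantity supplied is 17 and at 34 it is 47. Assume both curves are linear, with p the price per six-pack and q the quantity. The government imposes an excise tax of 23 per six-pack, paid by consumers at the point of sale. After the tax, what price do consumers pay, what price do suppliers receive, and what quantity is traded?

Consumers pay 43.8; suppliers receive 20.8; quantity = 7.4.

Demand slope: (33 − 31)/(31 − 32) = -2, so qd = 95 − 2p.
Supply slope: (47 − 17)/(34 − 24) = 3, so qs = 3p − 55.
Before the tax: set 95 − 2p = 3p − 55 → p* = 30, q* = 35.
With the tax collected from consumers, demand (in seller-price terms) shifts: qd = 95 − 2(p + 23).
New equilibrium: consumers pay 43.8, suppliers receive 20.8, q = 7.4. (Wedge: pb − ps = 23.)
The less price-elastic side of the market bears the larger share of a per-unit tax.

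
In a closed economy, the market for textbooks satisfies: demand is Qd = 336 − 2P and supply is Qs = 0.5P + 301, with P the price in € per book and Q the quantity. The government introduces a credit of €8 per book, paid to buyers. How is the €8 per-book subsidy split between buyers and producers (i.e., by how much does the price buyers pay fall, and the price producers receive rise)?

Without the subsidy, 336 − 2P = 0.5P + 301 gives 2.5P = 35, so P* = €14 and Q* = 308.
With a per-unit subsidy paid to buyers, each effectively pays P − 8, so demand becomes Qd = 336 − 2(P − 8).
New equilibrium: buyers pay €12.4, producers receive €20.4, Q = 311.2. (Wedge: Pb − Ps = −8.)
Gain to buyers: €1.6; to producers: €6.4. (They sum to €8.)

Buyers gain €1.6 per book; producers gain €6.4 per book.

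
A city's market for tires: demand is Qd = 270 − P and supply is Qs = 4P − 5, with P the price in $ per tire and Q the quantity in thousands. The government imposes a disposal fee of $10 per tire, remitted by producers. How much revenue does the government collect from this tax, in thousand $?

Tax revenue = $2070 thousand.

Before the tax: set 270 − P = 4P − 5 → P* = $55, Q* = 215.
With the tax collected from producers, supply shifts: Qs = 4(P − 10) − 5.
New equilibrium: consumers pay $63, producers receive $53, Q = 207. (Wedge: Pb − Ps = 10.)
Revenue = t · Q = 10 · 207 = $2070.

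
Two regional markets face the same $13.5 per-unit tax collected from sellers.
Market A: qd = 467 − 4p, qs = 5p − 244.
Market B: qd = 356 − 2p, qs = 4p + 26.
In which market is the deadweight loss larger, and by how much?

Market A, by $81.

Market A: pre-tax p* = $79, q* = 151; post-tax q = 121; deadweight loss = $202.5.
Market B: pre-tax p* = $55, q* = 246; post-tax q = 228; deadweight loss = $121.5.
Difference: $202.5 vs $121.5 → market A is larger by $81.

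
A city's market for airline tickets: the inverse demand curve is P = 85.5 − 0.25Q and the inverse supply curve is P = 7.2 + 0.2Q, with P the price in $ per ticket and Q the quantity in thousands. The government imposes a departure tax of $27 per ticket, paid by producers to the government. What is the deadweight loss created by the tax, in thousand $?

Rewrite in direct form: Qd = 342 − 4P and Qs = 5P − 36.
Before the tax: set 342 − 4P = 5P − 36 → P* = $42, Q* = 174.
With the tax collected from producers, supply shifts: Qs = 5(P − 27) − 36.
Solving gives Q = 114 with buyers paying $57 and producers receiving $30 (the $27 wedge).
Quantity falls by |ΔQ| = |174 − 114| = 60.
DWL = ½ · t · |ΔQ| = ½ · 27 · 60 = $810.

Deadweight loss = $810 thousand.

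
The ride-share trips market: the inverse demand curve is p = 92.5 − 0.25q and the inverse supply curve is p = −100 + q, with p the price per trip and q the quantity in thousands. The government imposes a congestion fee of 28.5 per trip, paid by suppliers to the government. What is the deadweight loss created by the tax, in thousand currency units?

Deadweight loss = 324.9 thousand.

Inverting to q(p) form: qd = 370 − 4p; qs = p + 100.
Without the tax, 370 − 4p = p + 100 gives 5p = 270, so p* = 54 and q* = 154.
With the tax collected from suppliers, supply shifts: qs = (p − 28.5) + 100.
New equilibrium: buyers pay 59.7, suppliers receive 31.2, q = 131.2. (Wedge: pb − ps = 28.5.)
Quantity falls by |ΔQ| = |154 − 131.2| = 22.8.
DWL = ½ · t · |ΔQ| = ½ · 28.5 · 22.8 = 324.9.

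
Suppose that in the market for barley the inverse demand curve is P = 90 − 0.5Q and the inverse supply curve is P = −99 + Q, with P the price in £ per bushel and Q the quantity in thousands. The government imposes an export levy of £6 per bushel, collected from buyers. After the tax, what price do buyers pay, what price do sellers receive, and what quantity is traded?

Buyers pay £29; sellers receive £23; quantity = 122.

Inverting to Q(P) form: Qd = 180 − 2P; Qs = P + 99.
Before the tax: set 180 − 2P = P + 99 → P* = £27, Q* = 126.
With the tax collected from buyers, demand (in seller-price terms) shifts: Qd = 180 − 2(P + 6).
New equilibrium: buyers pay £29, sellers receive £23, Q = 122. (Wedge: Pb − Ps = 6.)
The less price-elastic side of the market bears the larger share of a per-unit tax.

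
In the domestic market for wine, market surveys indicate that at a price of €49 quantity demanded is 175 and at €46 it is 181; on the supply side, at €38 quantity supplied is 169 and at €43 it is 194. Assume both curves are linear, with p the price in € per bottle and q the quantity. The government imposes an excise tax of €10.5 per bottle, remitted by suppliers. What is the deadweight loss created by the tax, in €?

Demand slope: (181 − 175)/(46 − 49) = -2, so qd = 273 − 2p.
Supply slope: (194 − 169)/(43 − 38) = 5, so qs = 5p − 21.
Without the tax, 273 − 2p = 5p − 21 gives 7p = 294, so p* = €42 and q* = 189.
With the tax collected from suppliers, supply shifts: qs = 5(p − 10.5) − 21.
Solving gives q = 174 with buyers paying €49.5 and suppliers receiving €39 (the €10.5 wedge).
Quantity falls by |ΔQ| = |189 − 174| = 15.
DWL = ½ · t · |ΔQ| = ½ · 10.5 · 15 = €78.75.

Deadweight loss = €78.75.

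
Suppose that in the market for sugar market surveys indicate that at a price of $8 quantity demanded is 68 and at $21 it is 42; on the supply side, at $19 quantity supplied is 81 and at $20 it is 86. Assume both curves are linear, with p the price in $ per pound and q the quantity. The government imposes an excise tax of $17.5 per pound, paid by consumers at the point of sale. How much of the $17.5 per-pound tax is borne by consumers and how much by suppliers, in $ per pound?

Consumers bear $12.5 per pound; suppliers bear $5 per pound.

Demand slope: (42 − 68)/(21 − 8) = -2, so qd = 84 − 2p.
Supply slope: (86 − 81)/(20 − 19) = 5, so qs = 5p − 14.
Without the tax, 84 − 2p = 5p − 14 gives 7p = 98, so p* = $14 and q* = 56.
With the tax collected from consumers, demand (in seller-price terms) shifts: qd = 84 − 2(p + 17.5).
New equilibrium: consumers pay $26.5, suppliers receive $9, q = 31. (Wedge: pb − ps = 17.5.)
Burden on consumers: $12.5; on suppliers: $5. (They sum to $17.5.)
The less price-elastic side of the market bears the larger share of a per-unit tax.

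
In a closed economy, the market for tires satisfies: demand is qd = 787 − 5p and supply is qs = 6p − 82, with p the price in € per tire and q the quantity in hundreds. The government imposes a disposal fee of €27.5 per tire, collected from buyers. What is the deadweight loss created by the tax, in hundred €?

Without the tax, 787 − 5p = 6p − 82 gives 11p = 869, so p* = €79 and q* = 392.
With the tax collected from buyers, demand (in seller-price terms) shifts: qd = 787 − 5(p + 27.5).
New equilibrium: buyers pay €94, sellers receive €66.5, q = 317. (Wedge: pb − ps = 27.5.)
Quantity falls by |ΔQ| = |392 − 317| = 75.
DWL = ½ · t · |ΔQ| = ½ · 27.5 · 75 = €1031.25.

Deadweight loss = €1031.25 hundred.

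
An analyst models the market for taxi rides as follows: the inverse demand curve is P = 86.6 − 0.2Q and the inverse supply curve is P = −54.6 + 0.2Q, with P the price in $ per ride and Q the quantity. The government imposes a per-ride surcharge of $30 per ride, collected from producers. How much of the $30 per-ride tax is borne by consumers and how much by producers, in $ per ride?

Inverting to Q(P) form: Qd = 433 − 5P; Qs = 5P + 273.
Without the tax, 433 − 5P = 5P + 273 gives 10P = 160, so P* = $16 and Q* = 353.
With the tax collected from producers, supply shifts: Qs = 5(P − 30) + 273.
New equilibrium: consumers pay $31, producers receive $1, Q = 278. (Wedge: Pb − Ps = 30.)
Burden on consumers: $15; on producers: $15. (They sum to $30.)
The less price-elastic side of the market bears the larger share of a per-unit tax.

Consumers bear $15 per ride; producers bear $15 per ride.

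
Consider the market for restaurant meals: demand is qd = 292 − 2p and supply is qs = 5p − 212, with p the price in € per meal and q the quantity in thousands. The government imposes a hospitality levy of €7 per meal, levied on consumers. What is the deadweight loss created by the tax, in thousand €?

Deadweight loss = €35 thousand.

Before the tax: set 292 − 2p = 5p − 212 → p* = €72, q* = 148.
With the tax collected from consumers, demand (in seller-price terms) shifts: qd = 292 − 2(p + 7).
Solving gives q = 138 with consumers paying €77 and suppliers receiving €70 (the €7 wedge).
Quantity falls by |ΔQ| = |148 − 138| = 10.
DWL = ½ · t · |ΔQ| = ½ · 7 · 10 = €35.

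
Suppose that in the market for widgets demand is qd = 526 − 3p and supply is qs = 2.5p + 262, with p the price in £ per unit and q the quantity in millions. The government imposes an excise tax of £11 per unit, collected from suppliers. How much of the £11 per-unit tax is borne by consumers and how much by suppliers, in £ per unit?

Before the tax: set 526 − 3p = 2.5p + 262 → p* = £48, q* = 382.
With the tax collected from suppliers, supply shifts: qs = 2.5(p − 11) + 262.
Solving gives q = 367 with consumers paying £53 and suppliers receiving £42 (the £11 wedge).
Burden on consumers: £5; on suppliers: £6. (They sum to £11.)
The less price-elastic side of the market bears the larger share of a per-unit tax.

Consumers bear £5 per unit; suppliers bear £6 per unit.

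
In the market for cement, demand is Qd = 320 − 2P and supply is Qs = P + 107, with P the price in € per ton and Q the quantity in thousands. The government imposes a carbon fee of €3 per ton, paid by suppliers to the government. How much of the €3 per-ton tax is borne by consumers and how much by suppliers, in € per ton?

Before the tax: set 320 − 2P = P + 107 → P* = €71, Q* = 178.
With the tax collected from suppliers, supply shifts: Qs = (P − 3) + 107.
Solving gives Q = 176 with consumers paying €72 and suppliers receiving €69 (the €3 wedge).
Burden on consumers: €1; on suppliers: €2. (They sum to €3.)
The less price-elastic side of the market bears the larger share of a per-unit tax.

Consumers bear €1 per ton; suppliers bear €2 per ton.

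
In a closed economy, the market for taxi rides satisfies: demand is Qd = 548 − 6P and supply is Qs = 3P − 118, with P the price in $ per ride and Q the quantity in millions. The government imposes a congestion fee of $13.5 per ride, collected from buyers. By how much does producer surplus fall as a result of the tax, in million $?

Producer surplus falls by $814.5 million.

Without the tax, 548 − 6P = 3P − 118 gives 9P = 666, so P* = $74 and Q* = 104.
With the tax collected from buyers, demand (in seller-price terms) shifts: Qd = 548 − 6(P + 13.5).
Solving gives Q = 77 with buyers paying $78.5 and sellers receiving $65 (the $13.5 wedge).
ΔPS is the trapezoid between Q = 77 and Q = 104 of height $9: ½ · (104 + 77) · 9 = $814.5.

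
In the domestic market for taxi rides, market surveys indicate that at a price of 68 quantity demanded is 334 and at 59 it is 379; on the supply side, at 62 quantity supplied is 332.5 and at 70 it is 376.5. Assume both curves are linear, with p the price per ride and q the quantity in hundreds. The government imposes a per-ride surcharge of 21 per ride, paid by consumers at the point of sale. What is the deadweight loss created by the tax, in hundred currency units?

Deadweight loss = 577.5 hundred.

Demand slope: (379 − 334)/(59 − 68) = -5, so qd = 674 − 5p.
Supply slope: (376.5 − 332.5)/(70 − 62) = 5.5, so qs = 5.5p − 8.5.
Before the tax: set 674 − 5p = 5.5p − 8.5 → p* = 65, q* = 349.
With the tax collected from consumers, demand (in seller-price terms) shifts: qd = 674 − 5(p + 21).
Solving gives q = 294 with consumers paying 76 and sellers receiving 55 (the 21 wedge).
Quantity falls by |ΔQ| = |349 − 294| = 55.
DWL = ½ · t · |ΔQ| = ½ · 21 · 55 = 577.5.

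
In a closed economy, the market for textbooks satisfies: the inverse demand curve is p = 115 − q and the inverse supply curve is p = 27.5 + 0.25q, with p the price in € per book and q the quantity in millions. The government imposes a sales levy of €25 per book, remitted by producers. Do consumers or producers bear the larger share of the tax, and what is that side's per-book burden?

Consumers bear the larger share: €20 per book.

Rewrite in direct form: qd = 115 − p and qs = 4p − 110.
Before the tax: set 115 − p = 4p − 110 → p* = €45, q* = 70.
With the tax collected from producers, supply shifts: qs = 4(p − 25) − 110.
Solving gives q = 50 with consumers paying €65 and producers receiving €40 (the €25 wedge).
Per-book burden: consumers €20, producers €5.
Consumers take the larger share because demand is less price-elastic here (demand slope 1 vs supply slope 4).
The less price-elastic side of the market bears the larger share of a per-unit tax.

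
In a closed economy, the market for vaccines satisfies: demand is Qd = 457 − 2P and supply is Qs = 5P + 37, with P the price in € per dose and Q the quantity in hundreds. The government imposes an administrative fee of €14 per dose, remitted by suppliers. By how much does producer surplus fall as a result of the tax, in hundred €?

Producer surplus falls by €1308 hundred.

Before the tax: set 457 − 2P = 5P + 37 → P* = €60, Q* = 337.
With the tax collected from suppliers, supply shifts: Qs = 5(P − 14) + 37.
New equilibrium: buyers pay €70, suppliers receive €56, Q = 317. (Wedge: Pb − Ps = 14.)
ΔPS is the trapezoid between Q = 317 and Q = 337 of height €4: ½ · (337 + 317) · 4 = €1308.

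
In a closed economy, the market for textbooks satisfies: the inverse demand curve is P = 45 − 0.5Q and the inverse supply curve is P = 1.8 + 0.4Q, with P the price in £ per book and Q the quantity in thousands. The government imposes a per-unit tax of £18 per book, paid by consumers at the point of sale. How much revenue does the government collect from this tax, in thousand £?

Tax revenue = £504 thousand.

Inverting to Q(P) form: Qd = 90 − 2P; Qs = 2.5P − 4.5.
Without the tax, 90 − 2P = 2.5P − 4.5 gives 4.5P = 94.5, so P* = £21 and Q* = 48.
With the tax collected from consumers, demand (in seller-price terms) shifts: Qd = 90 − 2(P + 18).
Solving gives Q = 28 with consumers paying £31 and producers receiving £13 (the £18 wedge).
Revenue = t · Q = 18 · 28 = £504.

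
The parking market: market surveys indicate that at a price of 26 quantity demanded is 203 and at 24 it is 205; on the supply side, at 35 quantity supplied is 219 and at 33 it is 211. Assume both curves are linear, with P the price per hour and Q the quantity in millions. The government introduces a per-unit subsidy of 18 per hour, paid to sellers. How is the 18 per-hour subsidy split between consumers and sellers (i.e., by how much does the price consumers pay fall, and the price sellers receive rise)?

Demand slope: (205 − 203)/(24 − 26) = -1, so Qd = 229 − P.
Supply slope: (211 − 219)/(33 − 35) = 4, so Qs = 4P + 79.
Without the subsidy, 229 − P = 4P + 79 gives 5P = 150, so P* = 30 and Q* = 199.
With a per-unit subsidy paid to sellers, each receives P + 18 per unit sold, so supply becomes Qs = 4(P + 18) + 79.
Solving gives Q = 213.4 with consumers paying 15.6 and sellers receiving 33.6 (the 18 wedge).
Gain to consumers: 14.4; to sellers: 3.6. (They sum to 18.)

Consumers gain 14.4 per hour; sellers gain 3.6 per hour.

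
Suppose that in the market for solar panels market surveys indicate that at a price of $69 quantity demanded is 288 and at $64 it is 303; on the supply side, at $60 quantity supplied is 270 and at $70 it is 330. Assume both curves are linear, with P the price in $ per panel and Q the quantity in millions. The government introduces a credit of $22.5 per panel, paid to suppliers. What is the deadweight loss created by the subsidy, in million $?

Demand slope: (303 − 288)/(64 − 69) = -3, so Qd = 495 − 3P.
Supply slope: (330 − 270)/(70 − 60) = 6, so Qs = 6P − 90.
Without the subsidy, 495 − 3P = 6P − 90 gives 9P = 585, so P* = $65 and Q* = 300.
With a per-unit subsidy paid to suppliers, each receives P + 22.5 per unit sold, so supply becomes Qs = 6(P + 22.5) − 90.
Solving gives Q = 345 with consumers paying $50 and suppliers receiving $72.5 (the $22.5 wedge).
Quantity rises by |ΔQ| = |300 − 345| = 45.
DWL = ½ · t · |ΔQ| = ½ · 22.5 · 45 = $506.25.

Deadweight loss = $506.25 million.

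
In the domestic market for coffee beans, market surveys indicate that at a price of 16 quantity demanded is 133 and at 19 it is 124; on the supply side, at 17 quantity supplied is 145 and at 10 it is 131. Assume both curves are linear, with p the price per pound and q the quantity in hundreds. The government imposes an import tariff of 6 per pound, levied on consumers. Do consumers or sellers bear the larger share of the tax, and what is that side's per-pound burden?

Demand slope: (124 − 133)/(19 − 16) = -3, so qd = 181 − 3p.
Supply slope: (131 − 145)/(10 − 17) = 2, so qs = 2p + 111.
Before the tax: set 181 − 3p = 2p + 111 → p* = 14, q* = 139.
With the tax collected from consumers, demand (in seller-price terms) shifts: qd = 181 − 3(p + 6).
New equilibrium: consumers pay 16.4, sellers receive 10.4, q = 131.8. (Wedge: pb − ps = 6.)
Per-pound burden: consumers 2.4, sellers 3.6.
Sellers take the larger share because supply is less price-elastic here (demand slope 3 vs supply slope 2).

Sellers bear the larger share: 3.6 per pound.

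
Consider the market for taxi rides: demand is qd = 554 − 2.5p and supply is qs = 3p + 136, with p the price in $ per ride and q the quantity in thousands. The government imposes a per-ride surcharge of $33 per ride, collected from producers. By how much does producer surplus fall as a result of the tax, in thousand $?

Without the tax, 554 − 2.5p = 3p + 136 gives 5.5p = 418, so p* = $76 and q* = 364.
With the tax collected from producers, supply shifts: qs = 3(p − 33) + 136.
New equilibrium: buyers pay $94, producers receive $61, q = 319. (Wedge: pb − ps = 33.)
ΔPS is the trapezoid between Q = 319 and Q = 364 of height $15: ½ · (364 + 319) · 15 = $5122.5.

Producer surplus falls by $5122.5 thousand.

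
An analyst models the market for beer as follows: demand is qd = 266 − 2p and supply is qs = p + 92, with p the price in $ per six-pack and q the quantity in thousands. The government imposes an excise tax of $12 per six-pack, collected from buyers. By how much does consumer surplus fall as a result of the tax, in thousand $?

Consumer surplus falls by $584 thousand.

Without the tax, 266 − 2p = p + 92 gives 3p = 174, so p* = $58 and q* = 150.
With the tax collected from buyers, demand (in seller-price terms) shifts: qd = 266 − 2(p + 12).
New equilibrium: buyers pay $62, producers receive $50, q = 142. (Wedge: pb − ps = 12.)
ΔCS is the trapezoid between Q = 142 and Q = 150 of height $4: ½ · (150 + 142) · 4 = $584.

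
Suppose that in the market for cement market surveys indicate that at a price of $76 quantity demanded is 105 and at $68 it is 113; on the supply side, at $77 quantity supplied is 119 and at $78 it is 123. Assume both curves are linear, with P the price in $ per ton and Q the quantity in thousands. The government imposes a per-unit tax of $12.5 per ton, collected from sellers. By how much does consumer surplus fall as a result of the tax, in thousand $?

Consumer surplus falls by $1020 thousand.

Demand slope: (113 − 105)/(68 − 76) = -1, so Qd = 181 − P.
Supply slope: (123 − 119)/(78 − 77) = 4, so Qs = 4P − 189.
Without the tax, 181 − P = 4P − 189 gives 5P = 370, so P* = $74 and Q* = 107.
With the tax collected from sellers, supply shifts: Qs = 4(P − 12.5) − 189.
Solving gives Q = 97 with consumers paying $84 and sellers receiving $71.5 (the $12.5 wedge).
ΔCS is the trapezoid between Q = 97 and Q = 107 of height $10: ½ · (107 + 97) · 10 = $1020.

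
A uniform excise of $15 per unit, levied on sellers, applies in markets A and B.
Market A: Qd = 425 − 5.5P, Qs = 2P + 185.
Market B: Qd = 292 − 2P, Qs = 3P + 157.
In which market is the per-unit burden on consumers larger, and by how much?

Market B, by $5.

Market A: pre-tax P* = $32, Q* = 249; post-tax Q = 227; per-unit burden on consumers = $4.
Market B: pre-tax P* = $27, Q* = 238; post-tax Q = 220; per-unit burden on consumers = $9.
Difference: $4 vs $9 → market B is larger by $5.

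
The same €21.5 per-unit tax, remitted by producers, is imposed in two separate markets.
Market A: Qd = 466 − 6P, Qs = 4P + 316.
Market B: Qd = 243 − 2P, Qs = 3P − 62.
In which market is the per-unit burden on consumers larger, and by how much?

Market A: pre-tax P* = €15, Q* = 376; post-tax Q = 324.4; per-unit burden on consumers = €8.6.
Market B: pre-tax P* = €61, Q* = 121; post-tax Q = 95.2; per-unit burden on consumers = €12.9.
Difference: €8.6 vs €12.9 → market B is larger by €4.3.

Market B, by €4.3.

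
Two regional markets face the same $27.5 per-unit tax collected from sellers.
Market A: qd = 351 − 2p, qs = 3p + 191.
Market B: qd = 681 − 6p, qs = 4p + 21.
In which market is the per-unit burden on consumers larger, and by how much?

Market A: pre-tax p* = $32, q* = 287; post-tax q = 254; per-unit burden on consumers = $16.5.
Market B: pre-tax p* = $66, q* = 285; post-tax q = 219; per-unit burden on consumers = $11.
Difference: $16.5 vs $11 → market A is larger by $5.5.

Market A, by $5.5.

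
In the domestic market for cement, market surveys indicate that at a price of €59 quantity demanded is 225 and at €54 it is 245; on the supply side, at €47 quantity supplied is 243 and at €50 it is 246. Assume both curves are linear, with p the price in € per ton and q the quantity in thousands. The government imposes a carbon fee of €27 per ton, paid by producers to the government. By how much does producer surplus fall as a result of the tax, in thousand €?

Demand slope: (245 − 225)/(54 − 59) = -4, so qd = 461 − 4p.
Supply slope: (246 − 243)/(50 − 47) = 1, so qs = p + 196.
Without the tax, 461 − 4p = p + 196 gives 5p = 265, so p* = €53 and q* = 249.
With the tax collected from producers, supply shifts: qs = (p − 27) + 196.
New equilibrium: consumers pay €58.4, producers receive €31.4, q = 227.4. (Wedge: pb − ps = 27.)
ΔPS is the trapezoid between Q = 227.4 and Q = 249 of height €21.6: ½ · (249 + 227.4) · 21.6 = €5145.12.

Producer surplus falls by €5145.12 thousand.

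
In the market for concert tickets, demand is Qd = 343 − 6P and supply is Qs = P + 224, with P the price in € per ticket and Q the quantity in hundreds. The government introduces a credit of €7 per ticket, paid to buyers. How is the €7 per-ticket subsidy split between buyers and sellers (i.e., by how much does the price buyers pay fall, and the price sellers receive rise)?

Before the subsidy: set 343 − 6P = P + 224 → P* = €17, Q* = 241.
With a per-unit subsidy paid to buyers, each effectively pays P − 7, so demand becomes Qd = 343 − 6(P − 7).
Solving gives Q = 247 with buyers paying €16 and sellers receiving €23 (the €7 wedge).
Gain to buyers: €1; to sellers: €6. (They sum to €7.)

Buyers gain €1 per ticket; sellers gain €6 per ticket.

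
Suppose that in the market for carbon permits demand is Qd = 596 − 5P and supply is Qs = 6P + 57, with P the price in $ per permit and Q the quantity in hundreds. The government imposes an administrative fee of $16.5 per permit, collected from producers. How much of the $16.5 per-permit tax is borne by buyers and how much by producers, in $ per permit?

Before the tax: set 596 − 5P = 6P + 57 → P* = $49, Q* = 351.
With the tax collected from producers, supply shifts: Qs = 6(P − 16.5) + 57.
Solving gives Q = 306 with buyers paying $58 and producers receiving $41.5 (the $16.5 wedge).
Burden on buyers: $9; on producers: $7.5. (They sum to $16.5.)
The less price-elastic side of the market bears the larger share of a per-unit tax.

Buyers bear $9 per permit; producers bear $7.5 per permit.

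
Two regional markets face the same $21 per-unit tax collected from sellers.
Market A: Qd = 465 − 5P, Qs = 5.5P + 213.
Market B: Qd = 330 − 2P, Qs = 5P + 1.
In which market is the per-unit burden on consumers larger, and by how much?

Market A: pre-tax P* = $24, Q* = 345; post-tax Q = 290; per-unit burden on consumers = $11.
Market B: pre-tax P* = $47, Q* = 236; post-tax Q = 206; per-unit burden on consumers = $15.
Difference: $11 vs $15 → market B is larger by $4.

Market B, by $4.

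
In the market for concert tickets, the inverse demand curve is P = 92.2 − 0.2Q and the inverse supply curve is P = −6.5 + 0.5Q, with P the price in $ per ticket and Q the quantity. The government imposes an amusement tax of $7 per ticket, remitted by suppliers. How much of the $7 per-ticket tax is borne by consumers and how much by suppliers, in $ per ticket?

Consumers bear $2 per ticket; suppliers bear $5 per ticket.

Rewrite in direct form: Qd = 461 − 5P and Qs = 2P + 13.
Without the tax, 461 − 5P = 2P + 13 gives 7P = 448, so P* = $64 and Q* = 141.
With the tax collected from suppliers, supply shifts: Qs = 2(P − 7) + 13.
Solving gives Q = 131 with consumers paying $66 and suppliers receiving $59 (the $7 wedge).
Burden on consumers: $2; on suppliers: $5. (They sum to $7.)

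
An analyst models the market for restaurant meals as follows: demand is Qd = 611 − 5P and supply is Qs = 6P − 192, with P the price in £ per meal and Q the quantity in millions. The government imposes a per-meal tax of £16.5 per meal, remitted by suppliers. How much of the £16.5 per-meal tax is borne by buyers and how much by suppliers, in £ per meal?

Before the tax: set 611 − 5P = 6P − 192 → P* = £73, Q* = 246.
With the tax collected from suppliers, supply shifts: Qs = 6(P − 16.5) − 192.
New equilibrium: buyers pay £82, suppliers receive £65.5, Q = 201. (Wedge: Pb − Ps = 16.5.)
Burden on buyers: £9; on suppliers: £7.5. (They sum to £16.5.)
The less price-elastic side of the market bears the larger share of a per-unit tax.

Buyers bear £9 per meal; suppliers bear £7.5 per meal.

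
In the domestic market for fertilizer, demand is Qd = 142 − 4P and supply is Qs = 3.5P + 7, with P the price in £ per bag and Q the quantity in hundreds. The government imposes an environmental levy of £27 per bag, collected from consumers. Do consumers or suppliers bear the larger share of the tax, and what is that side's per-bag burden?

Before the tax: set 142 − 4P = 3.5P + 7 → P* = £18, Q* = 70.
With the tax collected from consumers, demand (in seller-price terms) shifts: Qd = 142 − 4(P + 27).
New equilibrium: consumers pay £30.6, suppliers receive £3.6, Q = 19.6. (Wedge: Pb − Ps = 27.)
Per-bag burden: consumers £12.6, suppliers £14.4.
Suppliers take the larger share because supply is less price-elastic here (demand slope 4 vs supply slope 3.5).

Suppliers bear the larger share: £14.4 per bag.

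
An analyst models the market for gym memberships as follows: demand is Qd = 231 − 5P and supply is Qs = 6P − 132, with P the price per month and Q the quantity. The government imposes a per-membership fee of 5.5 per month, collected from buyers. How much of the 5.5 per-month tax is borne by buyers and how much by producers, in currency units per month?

Before the tax: set 231 − 5P = 6P − 132 → P* = 33, Q* = 66.
With the tax collected from buyers, demand (in seller-price terms) shifts: Qd = 231 − 5(P + 5.5).
New equilibrium: buyers pay 36, producers receive 30.5, Q = 51. (Wedge: Pb − Ps = 5.5.)
Burden on buyers: 3; on producers: 2.5. (They sum to 5.5.)
The less price-elastic side of the market bears the larger share of a per-unit tax.

Buyers bear 3 per month; producers bear 2.5 per month.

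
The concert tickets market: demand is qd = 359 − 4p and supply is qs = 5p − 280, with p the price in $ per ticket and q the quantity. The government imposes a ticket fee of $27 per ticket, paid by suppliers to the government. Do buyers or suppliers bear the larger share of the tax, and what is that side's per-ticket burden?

Without the tax, 359 − 4p = 5p − 280 gives 9p = 639, so p* = $71 and q* = 75.
With the tax collected from suppliers, supply shifts: qs = 5(p − 27) − 280.
Solving gives q = 15 with buyers paying $86 and suppliers receiving $59 (the $27 wedge).
Per-ticket burden: buyers $15, suppliers $12.
Buyers take the larger share because demand is less price-elastic here (demand slope 4 vs supply slope 5).

Buyers bear the larger share: $15 per ticket.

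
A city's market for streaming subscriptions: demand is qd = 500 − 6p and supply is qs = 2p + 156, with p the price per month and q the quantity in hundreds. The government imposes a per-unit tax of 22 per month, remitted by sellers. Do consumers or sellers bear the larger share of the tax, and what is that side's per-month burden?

Before the tax: set 500 − 6p = 2p + 156 → p* = 43, q* = 242.
With the tax collected from sellers, supply shifts: qs = 2(p − 22) + 156.
New equilibrium: consumers pay 48.5, sellers receive 26.5, q = 209. (Wedge: pb − ps = 22.)
Per-month burden: consumers 5.5, sellers 16.5.
Sellers take the larger share because supply is less price-elastic here (demand slope 6 vs supply slope 2).

Sellers bear the larger share: 16.5 per month.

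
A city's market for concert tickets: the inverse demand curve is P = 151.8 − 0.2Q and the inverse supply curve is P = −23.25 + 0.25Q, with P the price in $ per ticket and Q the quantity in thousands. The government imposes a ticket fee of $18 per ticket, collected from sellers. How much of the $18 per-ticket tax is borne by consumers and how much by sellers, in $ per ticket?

Rewrite in direct form: Qd = 759 − 5P and Qs = 4P + 93.
Without the tax, 759 − 5P = 4P + 93 gives 9P = 666, so P* = $74 and Q* = 389.
With the tax collected from sellers, supply shifts: Qs = 4(P − 18) + 93.
Solving gives Q = 349 with consumers paying $82 and sellers receiving $64 (the $18 wedge).
Burden on consumers: $8; on sellers: $10. (They sum to $18.)
The less price-elastic side of the market bears the larger share of a per-unit tax.

Consumers bear $8 per ticket; sellers bear $10 per ticket.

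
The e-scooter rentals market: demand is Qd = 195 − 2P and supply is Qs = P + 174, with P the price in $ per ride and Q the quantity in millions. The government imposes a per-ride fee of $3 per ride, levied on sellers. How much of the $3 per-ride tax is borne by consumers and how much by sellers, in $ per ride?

Consumers bear $1 per ride; sellers bear $2 per ride.

Without the tax, 195 − 2P = P + 174 gives 3P = 21, so P* = $7 and Q* = 181.
With the tax collected from sellers, supply shifts: Qs = (P − 3) + 174.
Solving gives Q = 179 with consumers paying $8 and sellers receiving $5 (the $3 wedge).
Burden on consumers: $1; on sellers: $2. (They sum to $3.)
The less price-elastic side of the market bears the larger share of a per-unit tax.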